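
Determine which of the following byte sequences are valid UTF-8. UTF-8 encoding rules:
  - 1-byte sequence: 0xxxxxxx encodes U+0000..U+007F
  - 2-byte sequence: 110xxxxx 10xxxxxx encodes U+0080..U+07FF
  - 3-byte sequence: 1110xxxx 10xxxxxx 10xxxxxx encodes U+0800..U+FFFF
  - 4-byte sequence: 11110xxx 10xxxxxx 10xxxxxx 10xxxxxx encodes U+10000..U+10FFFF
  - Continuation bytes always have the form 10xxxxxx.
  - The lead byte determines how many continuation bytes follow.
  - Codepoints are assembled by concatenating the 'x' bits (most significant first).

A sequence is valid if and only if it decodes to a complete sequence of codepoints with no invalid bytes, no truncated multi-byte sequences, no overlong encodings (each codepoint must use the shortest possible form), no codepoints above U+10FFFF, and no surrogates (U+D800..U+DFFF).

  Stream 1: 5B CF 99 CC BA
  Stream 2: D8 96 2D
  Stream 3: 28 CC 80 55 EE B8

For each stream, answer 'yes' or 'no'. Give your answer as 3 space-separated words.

Answer: yes yes no

Derivation:
Stream 1: decodes cleanly. VALID
Stream 2: decodes cleanly. VALID
Stream 3: error at byte offset 6. INVALID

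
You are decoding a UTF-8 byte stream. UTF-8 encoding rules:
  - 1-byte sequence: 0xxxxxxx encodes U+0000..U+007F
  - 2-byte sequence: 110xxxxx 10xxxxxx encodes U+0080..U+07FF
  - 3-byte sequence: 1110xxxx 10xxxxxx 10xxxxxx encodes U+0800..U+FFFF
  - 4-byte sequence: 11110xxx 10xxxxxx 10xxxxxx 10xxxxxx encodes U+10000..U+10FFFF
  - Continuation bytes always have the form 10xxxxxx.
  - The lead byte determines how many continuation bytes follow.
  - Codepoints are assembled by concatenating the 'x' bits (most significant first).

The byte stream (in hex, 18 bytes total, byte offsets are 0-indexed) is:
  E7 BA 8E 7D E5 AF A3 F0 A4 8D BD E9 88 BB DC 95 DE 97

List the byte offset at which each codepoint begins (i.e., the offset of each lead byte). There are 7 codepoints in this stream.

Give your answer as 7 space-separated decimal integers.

Answer: 0 3 4 7 11 14 16

Derivation:
Byte[0]=E7: 3-byte lead, need 2 cont bytes. acc=0x7
Byte[1]=BA: continuation. acc=(acc<<6)|0x3A=0x1FA
Byte[2]=8E: continuation. acc=(acc<<6)|0x0E=0x7E8E
Completed: cp=U+7E8E (starts at byte 0)
Byte[3]=7D: 1-byte ASCII. cp=U+007D
Byte[4]=E5: 3-byte lead, need 2 cont bytes. acc=0x5
Byte[5]=AF: continuation. acc=(acc<<6)|0x2F=0x16F
Byte[6]=A3: continuation. acc=(acc<<6)|0x23=0x5BE3
Completed: cp=U+5BE3 (starts at byte 4)
Byte[7]=F0: 4-byte lead, need 3 cont bytes. acc=0x0
Byte[8]=A4: continuation. acc=(acc<<6)|0x24=0x24
Byte[9]=8D: continuation. acc=(acc<<6)|0x0D=0x90D
Byte[10]=BD: continuation. acc=(acc<<6)|0x3D=0x2437D
Completed: cp=U+2437D (starts at byte 7)
Byte[11]=E9: 3-byte lead, need 2 cont bytes. acc=0x9
Byte[12]=88: continuation. acc=(acc<<6)|0x08=0x248
Byte[13]=BB: continuation. acc=(acc<<6)|0x3B=0x923B
Completed: cp=U+923B (starts at byte 11)
Byte[14]=DC: 2-byte lead, need 1 cont bytes. acc=0x1C
Byte[15]=95: continuation. acc=(acc<<6)|0x15=0x715
Completed: cp=U+0715 (starts at byte 14)
Byte[16]=DE: 2-byte lead, need 1 cont bytes. acc=0x1E
Byte[17]=97: continuation. acc=(acc<<6)|0x17=0x797
Completed: cp=U+0797 (starts at byte 16)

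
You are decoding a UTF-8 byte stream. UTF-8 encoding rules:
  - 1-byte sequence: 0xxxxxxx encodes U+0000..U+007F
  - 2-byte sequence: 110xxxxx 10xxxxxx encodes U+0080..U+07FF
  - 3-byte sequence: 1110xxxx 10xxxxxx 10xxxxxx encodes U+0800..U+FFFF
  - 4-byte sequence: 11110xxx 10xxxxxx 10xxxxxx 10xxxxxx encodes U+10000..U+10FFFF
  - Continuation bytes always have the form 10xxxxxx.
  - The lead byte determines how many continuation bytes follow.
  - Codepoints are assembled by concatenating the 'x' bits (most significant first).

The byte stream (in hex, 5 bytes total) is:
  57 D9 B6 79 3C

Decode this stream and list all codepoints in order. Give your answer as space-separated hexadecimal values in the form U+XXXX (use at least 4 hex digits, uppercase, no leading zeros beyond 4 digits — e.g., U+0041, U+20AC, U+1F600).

Answer: U+0057 U+0676 U+0079 U+003C

Derivation:
Byte[0]=57: 1-byte ASCII. cp=U+0057
Byte[1]=D9: 2-byte lead, need 1 cont bytes. acc=0x19
Byte[2]=B6: continuation. acc=(acc<<6)|0x36=0x676
Completed: cp=U+0676 (starts at byte 1)
Byte[3]=79: 1-byte ASCII. cp=U+0079
Byte[4]=3C: 1-byte ASCII. cp=U+003C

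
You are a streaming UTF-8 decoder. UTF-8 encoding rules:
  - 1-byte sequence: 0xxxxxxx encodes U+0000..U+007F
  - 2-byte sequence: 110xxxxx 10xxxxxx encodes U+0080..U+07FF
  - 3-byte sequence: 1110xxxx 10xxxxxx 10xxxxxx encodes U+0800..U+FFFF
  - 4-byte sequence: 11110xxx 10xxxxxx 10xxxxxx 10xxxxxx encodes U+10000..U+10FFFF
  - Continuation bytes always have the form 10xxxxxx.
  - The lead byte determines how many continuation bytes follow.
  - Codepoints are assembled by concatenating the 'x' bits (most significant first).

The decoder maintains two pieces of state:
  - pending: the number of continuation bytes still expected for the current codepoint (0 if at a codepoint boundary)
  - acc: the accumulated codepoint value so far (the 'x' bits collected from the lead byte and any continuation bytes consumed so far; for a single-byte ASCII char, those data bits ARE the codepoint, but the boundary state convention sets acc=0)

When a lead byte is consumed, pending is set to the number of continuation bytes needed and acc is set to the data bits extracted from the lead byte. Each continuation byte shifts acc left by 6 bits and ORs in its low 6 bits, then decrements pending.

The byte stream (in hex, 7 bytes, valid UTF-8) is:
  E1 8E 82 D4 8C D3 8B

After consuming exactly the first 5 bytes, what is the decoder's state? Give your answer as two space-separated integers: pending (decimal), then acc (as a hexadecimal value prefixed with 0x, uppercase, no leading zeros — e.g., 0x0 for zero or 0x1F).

Byte[0]=E1: 3-byte lead. pending=2, acc=0x1
Byte[1]=8E: continuation. acc=(acc<<6)|0x0E=0x4E, pending=1
Byte[2]=82: continuation. acc=(acc<<6)|0x02=0x1382, pending=0
Byte[3]=D4: 2-byte lead. pending=1, acc=0x14
Byte[4]=8C: continuation. acc=(acc<<6)|0x0C=0x50C, pending=0

Answer: 0 0x50C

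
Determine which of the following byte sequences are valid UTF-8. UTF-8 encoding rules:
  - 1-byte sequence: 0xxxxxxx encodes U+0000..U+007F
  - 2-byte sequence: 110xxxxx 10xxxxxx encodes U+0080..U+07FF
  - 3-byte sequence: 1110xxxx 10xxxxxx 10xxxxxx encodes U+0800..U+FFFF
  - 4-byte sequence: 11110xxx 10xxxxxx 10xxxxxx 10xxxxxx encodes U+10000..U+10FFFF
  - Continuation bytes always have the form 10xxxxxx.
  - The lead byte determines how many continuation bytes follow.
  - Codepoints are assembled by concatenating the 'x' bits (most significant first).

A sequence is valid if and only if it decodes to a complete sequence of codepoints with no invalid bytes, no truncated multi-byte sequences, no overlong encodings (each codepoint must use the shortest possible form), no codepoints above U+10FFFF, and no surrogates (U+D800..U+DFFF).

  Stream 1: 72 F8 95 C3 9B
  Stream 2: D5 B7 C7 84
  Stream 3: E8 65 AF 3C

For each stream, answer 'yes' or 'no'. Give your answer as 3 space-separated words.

Stream 1: error at byte offset 1. INVALID
Stream 2: decodes cleanly. VALID
Stream 3: error at byte offset 1. INVALID

Answer: no yes no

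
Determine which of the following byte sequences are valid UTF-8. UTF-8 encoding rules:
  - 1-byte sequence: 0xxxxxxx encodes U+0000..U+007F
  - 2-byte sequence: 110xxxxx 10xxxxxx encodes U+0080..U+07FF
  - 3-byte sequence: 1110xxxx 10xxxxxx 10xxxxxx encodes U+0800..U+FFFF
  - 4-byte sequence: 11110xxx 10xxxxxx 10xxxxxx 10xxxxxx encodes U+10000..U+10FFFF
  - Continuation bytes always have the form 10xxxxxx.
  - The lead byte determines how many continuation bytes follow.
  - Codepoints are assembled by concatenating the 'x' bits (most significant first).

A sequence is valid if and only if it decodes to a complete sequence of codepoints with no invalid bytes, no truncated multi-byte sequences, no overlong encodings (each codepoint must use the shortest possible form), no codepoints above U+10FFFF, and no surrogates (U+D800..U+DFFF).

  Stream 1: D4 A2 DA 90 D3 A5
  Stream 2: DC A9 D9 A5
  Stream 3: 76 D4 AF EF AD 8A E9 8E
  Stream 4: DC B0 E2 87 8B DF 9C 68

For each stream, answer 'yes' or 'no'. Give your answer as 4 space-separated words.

Stream 1: decodes cleanly. VALID
Stream 2: decodes cleanly. VALID
Stream 3: error at byte offset 8. INVALID
Stream 4: decodes cleanly. VALID

Answer: yes yes no yes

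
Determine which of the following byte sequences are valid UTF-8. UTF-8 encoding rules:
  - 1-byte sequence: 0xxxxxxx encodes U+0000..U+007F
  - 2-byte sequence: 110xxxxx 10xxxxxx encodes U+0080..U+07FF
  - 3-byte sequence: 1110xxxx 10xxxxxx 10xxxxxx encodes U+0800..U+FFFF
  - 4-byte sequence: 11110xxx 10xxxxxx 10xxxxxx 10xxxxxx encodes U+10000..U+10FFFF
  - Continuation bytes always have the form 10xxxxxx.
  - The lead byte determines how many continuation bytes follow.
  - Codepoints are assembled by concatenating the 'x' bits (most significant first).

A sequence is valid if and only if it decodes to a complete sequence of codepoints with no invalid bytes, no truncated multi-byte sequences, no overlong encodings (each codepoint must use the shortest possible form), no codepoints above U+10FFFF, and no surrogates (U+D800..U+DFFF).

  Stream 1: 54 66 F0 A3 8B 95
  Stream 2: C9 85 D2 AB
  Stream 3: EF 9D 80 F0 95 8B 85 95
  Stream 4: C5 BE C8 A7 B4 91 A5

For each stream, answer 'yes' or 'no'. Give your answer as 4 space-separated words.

Answer: yes yes no no

Derivation:
Stream 1: decodes cleanly. VALID
Stream 2: decodes cleanly. VALID
Stream 3: error at byte offset 7. INVALID
Stream 4: error at byte offset 4. INVALID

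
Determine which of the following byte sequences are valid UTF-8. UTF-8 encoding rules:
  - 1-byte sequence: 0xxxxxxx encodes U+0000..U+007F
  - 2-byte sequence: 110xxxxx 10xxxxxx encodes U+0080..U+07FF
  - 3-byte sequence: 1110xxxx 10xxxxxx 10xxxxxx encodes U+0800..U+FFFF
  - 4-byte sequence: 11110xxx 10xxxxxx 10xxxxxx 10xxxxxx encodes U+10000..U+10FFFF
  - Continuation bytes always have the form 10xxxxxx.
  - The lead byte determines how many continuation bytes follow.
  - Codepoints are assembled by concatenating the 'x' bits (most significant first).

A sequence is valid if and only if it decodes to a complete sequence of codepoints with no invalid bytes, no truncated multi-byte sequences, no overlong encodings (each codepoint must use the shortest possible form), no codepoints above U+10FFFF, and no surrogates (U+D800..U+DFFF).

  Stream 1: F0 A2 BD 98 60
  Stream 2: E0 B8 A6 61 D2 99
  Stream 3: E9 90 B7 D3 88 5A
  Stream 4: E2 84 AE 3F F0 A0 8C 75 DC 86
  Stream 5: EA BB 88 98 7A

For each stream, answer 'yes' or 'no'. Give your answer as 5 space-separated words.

Stream 1: decodes cleanly. VALID
Stream 2: decodes cleanly. VALID
Stream 3: decodes cleanly. VALID
Stream 4: error at byte offset 7. INVALID
Stream 5: error at byte offset 3. INVALID

Answer: yes yes yes no no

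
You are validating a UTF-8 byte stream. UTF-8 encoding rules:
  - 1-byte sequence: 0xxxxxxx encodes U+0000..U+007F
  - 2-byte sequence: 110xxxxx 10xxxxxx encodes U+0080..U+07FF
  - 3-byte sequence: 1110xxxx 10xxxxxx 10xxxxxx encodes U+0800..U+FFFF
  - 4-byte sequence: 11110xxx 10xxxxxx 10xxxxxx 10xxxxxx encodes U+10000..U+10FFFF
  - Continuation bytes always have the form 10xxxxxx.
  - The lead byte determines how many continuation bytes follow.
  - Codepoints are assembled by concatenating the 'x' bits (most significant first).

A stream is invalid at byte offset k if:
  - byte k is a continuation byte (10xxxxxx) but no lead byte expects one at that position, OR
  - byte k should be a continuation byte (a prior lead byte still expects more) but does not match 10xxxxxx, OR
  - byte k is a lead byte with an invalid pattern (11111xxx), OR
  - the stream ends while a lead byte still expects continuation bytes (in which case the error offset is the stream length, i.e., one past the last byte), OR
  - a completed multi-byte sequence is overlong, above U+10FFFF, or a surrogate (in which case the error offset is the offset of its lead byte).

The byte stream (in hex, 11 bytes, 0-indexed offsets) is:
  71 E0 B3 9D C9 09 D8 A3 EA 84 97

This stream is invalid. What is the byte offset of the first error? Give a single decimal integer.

Byte[0]=71: 1-byte ASCII. cp=U+0071
Byte[1]=E0: 3-byte lead, need 2 cont bytes. acc=0x0
Byte[2]=B3: continuation. acc=(acc<<6)|0x33=0x33
Byte[3]=9D: continuation. acc=(acc<<6)|0x1D=0xCDD
Completed: cp=U+0CDD (starts at byte 1)
Byte[4]=C9: 2-byte lead, need 1 cont bytes. acc=0x9
Byte[5]=09: expected 10xxxxxx continuation. INVALID

Answer: 5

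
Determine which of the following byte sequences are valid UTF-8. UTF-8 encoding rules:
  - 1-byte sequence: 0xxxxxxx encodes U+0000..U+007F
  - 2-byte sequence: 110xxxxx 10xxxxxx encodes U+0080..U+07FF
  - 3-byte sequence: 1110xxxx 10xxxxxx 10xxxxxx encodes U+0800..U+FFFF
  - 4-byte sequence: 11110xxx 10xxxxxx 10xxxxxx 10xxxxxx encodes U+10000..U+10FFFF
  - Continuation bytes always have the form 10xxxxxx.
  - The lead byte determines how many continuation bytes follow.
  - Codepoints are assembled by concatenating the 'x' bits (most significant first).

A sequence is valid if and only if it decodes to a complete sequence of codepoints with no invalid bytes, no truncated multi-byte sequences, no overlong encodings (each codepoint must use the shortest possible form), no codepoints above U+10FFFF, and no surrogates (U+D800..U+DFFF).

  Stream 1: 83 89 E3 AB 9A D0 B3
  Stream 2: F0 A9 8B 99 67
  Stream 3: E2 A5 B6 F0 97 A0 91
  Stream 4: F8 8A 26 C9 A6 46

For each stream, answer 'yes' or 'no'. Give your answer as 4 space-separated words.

Answer: no yes yes no

Derivation:
Stream 1: error at byte offset 0. INVALID
Stream 2: decodes cleanly. VALID
Stream 3: decodes cleanly. VALID
Stream 4: error at byte offset 0. INVALID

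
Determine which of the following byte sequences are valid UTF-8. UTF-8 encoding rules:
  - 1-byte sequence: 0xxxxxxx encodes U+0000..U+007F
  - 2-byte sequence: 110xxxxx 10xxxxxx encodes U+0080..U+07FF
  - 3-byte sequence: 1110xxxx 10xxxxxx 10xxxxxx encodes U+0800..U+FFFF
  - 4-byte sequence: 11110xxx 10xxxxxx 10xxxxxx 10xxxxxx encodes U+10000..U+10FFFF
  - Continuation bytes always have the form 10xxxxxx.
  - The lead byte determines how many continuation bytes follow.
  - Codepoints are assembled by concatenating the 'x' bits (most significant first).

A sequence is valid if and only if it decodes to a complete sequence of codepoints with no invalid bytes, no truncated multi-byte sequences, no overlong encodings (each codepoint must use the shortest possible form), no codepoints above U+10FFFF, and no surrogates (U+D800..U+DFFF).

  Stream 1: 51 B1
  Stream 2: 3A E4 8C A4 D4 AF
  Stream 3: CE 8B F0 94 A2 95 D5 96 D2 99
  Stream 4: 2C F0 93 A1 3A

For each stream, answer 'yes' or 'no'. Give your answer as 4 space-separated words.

Answer: no yes yes no

Derivation:
Stream 1: error at byte offset 1. INVALID
Stream 2: decodes cleanly. VALID
Stream 3: decodes cleanly. VALID
Stream 4: error at byte offset 4. INVALID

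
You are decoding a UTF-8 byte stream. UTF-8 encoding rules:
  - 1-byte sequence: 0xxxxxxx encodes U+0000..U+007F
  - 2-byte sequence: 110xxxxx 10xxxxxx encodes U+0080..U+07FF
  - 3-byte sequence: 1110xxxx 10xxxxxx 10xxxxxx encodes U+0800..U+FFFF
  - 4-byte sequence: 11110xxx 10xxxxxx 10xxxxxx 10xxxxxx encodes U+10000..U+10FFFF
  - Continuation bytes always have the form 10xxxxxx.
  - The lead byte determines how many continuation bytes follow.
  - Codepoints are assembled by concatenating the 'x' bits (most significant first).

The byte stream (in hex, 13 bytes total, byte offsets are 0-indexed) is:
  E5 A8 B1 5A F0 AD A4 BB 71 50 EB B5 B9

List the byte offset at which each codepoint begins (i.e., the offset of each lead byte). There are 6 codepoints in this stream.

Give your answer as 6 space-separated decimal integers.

Answer: 0 3 4 8 9 10

Derivation:
Byte[0]=E5: 3-byte lead, need 2 cont bytes. acc=0x5
Byte[1]=A8: continuation. acc=(acc<<6)|0x28=0x168
Byte[2]=B1: continuation. acc=(acc<<6)|0x31=0x5A31
Completed: cp=U+5A31 (starts at byte 0)
Byte[3]=5A: 1-byte ASCII. cp=U+005A
Byte[4]=F0: 4-byte lead, need 3 cont bytes. acc=0x0
Byte[5]=AD: continuation. acc=(acc<<6)|0x2D=0x2D
Byte[6]=A4: continuation. acc=(acc<<6)|0x24=0xB64
Byte[7]=BB: continuation. acc=(acc<<6)|0x3B=0x2D93B
Completed: cp=U+2D93B (starts at byte 4)
Byte[8]=71: 1-byte ASCII. cp=U+0071
Byte[9]=50: 1-byte ASCII. cp=U+0050
Byte[10]=EB: 3-byte lead, need 2 cont bytes. acc=0xB
Byte[11]=B5: continuation. acc=(acc<<6)|0x35=0x2F5
Byte[12]=B9: continuation. acc=(acc<<6)|0x39=0xBD79
Completed: cp=U+BD79 (starts at byte 10)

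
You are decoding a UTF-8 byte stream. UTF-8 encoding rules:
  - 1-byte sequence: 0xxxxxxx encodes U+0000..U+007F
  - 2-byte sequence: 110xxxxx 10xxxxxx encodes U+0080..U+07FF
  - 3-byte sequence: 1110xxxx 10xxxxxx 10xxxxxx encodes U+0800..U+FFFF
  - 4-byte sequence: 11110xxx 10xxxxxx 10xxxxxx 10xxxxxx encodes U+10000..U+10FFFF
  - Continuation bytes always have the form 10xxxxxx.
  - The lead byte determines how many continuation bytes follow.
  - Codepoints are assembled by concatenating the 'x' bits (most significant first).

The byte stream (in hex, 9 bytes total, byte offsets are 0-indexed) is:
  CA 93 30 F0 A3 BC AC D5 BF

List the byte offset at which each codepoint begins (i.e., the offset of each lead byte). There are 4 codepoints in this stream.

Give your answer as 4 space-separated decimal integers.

Answer: 0 2 3 7

Derivation:
Byte[0]=CA: 2-byte lead, need 1 cont bytes. acc=0xA
Byte[1]=93: continuation. acc=(acc<<6)|0x13=0x293
Completed: cp=U+0293 (starts at byte 0)
Byte[2]=30: 1-byte ASCII. cp=U+0030
Byte[3]=F0: 4-byte lead, need 3 cont bytes. acc=0x0
Byte[4]=A3: continuation. acc=(acc<<6)|0x23=0x23
Byte[5]=BC: continuation. acc=(acc<<6)|0x3C=0x8FC
Byte[6]=AC: continuation. acc=(acc<<6)|0x2C=0x23F2C
Completed: cp=U+23F2C (starts at byte 3)
Byte[7]=D5: 2-byte lead, need 1 cont bytes. acc=0x15
Byte[8]=BF: continuation. acc=(acc<<6)|0x3F=0x57F
Completed: cp=U+057F (starts at byte 7)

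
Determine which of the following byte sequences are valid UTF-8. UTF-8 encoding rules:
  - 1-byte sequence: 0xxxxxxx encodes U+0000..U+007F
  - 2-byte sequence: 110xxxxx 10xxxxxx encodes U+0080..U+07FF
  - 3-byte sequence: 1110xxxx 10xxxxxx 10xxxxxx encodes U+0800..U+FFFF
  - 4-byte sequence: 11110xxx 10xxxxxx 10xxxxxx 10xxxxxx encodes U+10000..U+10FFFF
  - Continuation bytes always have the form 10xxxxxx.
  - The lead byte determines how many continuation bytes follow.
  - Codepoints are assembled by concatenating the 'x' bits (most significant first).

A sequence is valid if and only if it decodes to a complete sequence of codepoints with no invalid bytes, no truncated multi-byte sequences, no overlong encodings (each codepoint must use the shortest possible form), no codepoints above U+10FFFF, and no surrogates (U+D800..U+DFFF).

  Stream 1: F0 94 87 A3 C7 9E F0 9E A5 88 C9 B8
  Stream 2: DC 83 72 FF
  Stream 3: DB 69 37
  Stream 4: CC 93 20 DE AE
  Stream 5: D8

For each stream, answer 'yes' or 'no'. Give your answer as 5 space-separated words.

Answer: yes no no yes no

Derivation:
Stream 1: decodes cleanly. VALID
Stream 2: error at byte offset 3. INVALID
Stream 3: error at byte offset 1. INVALID
Stream 4: decodes cleanly. VALID
Stream 5: error at byte offset 1. INVALID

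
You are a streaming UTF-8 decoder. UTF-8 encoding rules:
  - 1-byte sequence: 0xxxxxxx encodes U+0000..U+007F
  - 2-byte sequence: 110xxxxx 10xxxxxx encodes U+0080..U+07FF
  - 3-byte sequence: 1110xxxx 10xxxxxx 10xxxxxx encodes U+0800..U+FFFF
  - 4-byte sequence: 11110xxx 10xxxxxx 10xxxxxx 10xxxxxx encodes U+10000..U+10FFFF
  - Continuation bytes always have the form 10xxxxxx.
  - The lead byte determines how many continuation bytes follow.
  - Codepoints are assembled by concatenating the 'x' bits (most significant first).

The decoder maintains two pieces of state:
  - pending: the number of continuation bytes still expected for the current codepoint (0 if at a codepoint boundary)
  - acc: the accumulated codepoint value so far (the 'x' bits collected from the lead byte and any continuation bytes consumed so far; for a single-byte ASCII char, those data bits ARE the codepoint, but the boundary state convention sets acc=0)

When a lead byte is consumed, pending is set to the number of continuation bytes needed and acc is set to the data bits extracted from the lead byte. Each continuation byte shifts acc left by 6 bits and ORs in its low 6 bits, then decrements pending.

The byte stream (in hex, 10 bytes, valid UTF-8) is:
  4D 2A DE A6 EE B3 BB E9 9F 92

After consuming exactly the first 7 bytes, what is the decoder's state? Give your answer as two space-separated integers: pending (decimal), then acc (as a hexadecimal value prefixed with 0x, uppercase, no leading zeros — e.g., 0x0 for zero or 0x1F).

Byte[0]=4D: 1-byte. pending=0, acc=0x0
Byte[1]=2A: 1-byte. pending=0, acc=0x0
Byte[2]=DE: 2-byte lead. pending=1, acc=0x1E
Byte[3]=A6: continuation. acc=(acc<<6)|0x26=0x7A6, pending=0
Byte[4]=EE: 3-byte lead. pending=2, acc=0xE
Byte[5]=B3: continuation. acc=(acc<<6)|0x33=0x3B3, pending=1
Byte[6]=BB: continuation. acc=(acc<<6)|0x3B=0xECFB, pending=0

Answer: 0 0xECFB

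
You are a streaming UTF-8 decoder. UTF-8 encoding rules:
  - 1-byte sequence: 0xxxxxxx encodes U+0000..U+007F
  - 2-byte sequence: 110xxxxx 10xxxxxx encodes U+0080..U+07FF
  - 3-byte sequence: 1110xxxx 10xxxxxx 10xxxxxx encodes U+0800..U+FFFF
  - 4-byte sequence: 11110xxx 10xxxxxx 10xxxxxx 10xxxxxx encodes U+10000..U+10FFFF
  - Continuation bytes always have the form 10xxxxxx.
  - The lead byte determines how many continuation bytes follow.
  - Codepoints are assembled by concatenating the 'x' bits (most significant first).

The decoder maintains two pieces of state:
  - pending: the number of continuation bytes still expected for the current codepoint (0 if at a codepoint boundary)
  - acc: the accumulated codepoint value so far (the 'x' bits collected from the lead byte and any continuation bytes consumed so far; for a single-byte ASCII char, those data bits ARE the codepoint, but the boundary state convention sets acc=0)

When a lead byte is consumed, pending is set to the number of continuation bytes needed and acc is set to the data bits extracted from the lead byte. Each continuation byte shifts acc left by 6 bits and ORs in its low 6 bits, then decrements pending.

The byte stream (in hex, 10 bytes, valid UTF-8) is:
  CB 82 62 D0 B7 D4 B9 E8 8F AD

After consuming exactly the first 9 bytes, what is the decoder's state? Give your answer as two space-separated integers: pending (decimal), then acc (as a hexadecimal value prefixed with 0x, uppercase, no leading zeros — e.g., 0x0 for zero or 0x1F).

Answer: 1 0x20F

Derivation:
Byte[0]=CB: 2-byte lead. pending=1, acc=0xB
Byte[1]=82: continuation. acc=(acc<<6)|0x02=0x2C2, pending=0
Byte[2]=62: 1-byte. pending=0, acc=0x0
Byte[3]=D0: 2-byte lead. pending=1, acc=0x10
Byte[4]=B7: continuation. acc=(acc<<6)|0x37=0x437, pending=0
Byte[5]=D4: 2-byte lead. pending=1, acc=0x14
Byte[6]=B9: continuation. acc=(acc<<6)|0x39=0x539, pending=0
Byte[7]=E8: 3-byte lead. pending=2, acc=0x8
Byte[8]=8F: continuation. acc=(acc<<6)|0x0F=0x20F, pending=1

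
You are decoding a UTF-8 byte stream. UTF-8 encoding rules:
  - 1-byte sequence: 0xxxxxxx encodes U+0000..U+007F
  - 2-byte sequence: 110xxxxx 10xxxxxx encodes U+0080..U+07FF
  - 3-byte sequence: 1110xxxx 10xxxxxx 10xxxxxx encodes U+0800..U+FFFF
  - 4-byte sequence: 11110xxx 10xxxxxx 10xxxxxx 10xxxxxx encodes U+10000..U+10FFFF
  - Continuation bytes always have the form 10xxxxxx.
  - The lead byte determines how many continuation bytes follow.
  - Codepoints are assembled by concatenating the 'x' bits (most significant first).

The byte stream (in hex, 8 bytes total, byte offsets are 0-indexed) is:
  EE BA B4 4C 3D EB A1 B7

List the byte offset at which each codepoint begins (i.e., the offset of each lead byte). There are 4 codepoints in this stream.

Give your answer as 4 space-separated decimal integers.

Answer: 0 3 4 5

Derivation:
Byte[0]=EE: 3-byte lead, need 2 cont bytes. acc=0xE
Byte[1]=BA: continuation. acc=(acc<<6)|0x3A=0x3BA
Byte[2]=B4: continuation. acc=(acc<<6)|0x34=0xEEB4
Completed: cp=U+EEB4 (starts at byte 0)
Byte[3]=4C: 1-byte ASCII. cp=U+004C
Byte[4]=3D: 1-byte ASCII. cp=U+003D
Byte[5]=EB: 3-byte lead, need 2 cont bytes. acc=0xB
Byte[6]=A1: continuation. acc=(acc<<6)|0x21=0x2E1
Byte[7]=B7: continuation. acc=(acc<<6)|0x37=0xB877
Completed: cp=U+B877 (starts at byte 5)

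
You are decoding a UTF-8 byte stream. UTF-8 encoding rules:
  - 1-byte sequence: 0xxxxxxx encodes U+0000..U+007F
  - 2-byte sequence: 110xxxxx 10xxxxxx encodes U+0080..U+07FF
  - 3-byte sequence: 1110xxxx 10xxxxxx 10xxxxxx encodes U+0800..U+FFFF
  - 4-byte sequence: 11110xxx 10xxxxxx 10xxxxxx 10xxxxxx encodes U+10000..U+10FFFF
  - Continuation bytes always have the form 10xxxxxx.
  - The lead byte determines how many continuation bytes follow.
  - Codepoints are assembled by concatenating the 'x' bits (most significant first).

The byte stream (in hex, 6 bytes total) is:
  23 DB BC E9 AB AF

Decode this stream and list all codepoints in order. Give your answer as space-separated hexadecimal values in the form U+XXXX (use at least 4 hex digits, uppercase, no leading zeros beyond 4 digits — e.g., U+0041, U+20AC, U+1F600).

Answer: U+0023 U+06FC U+9AEF

Derivation:
Byte[0]=23: 1-byte ASCII. cp=U+0023
Byte[1]=DB: 2-byte lead, need 1 cont bytes. acc=0x1B
Byte[2]=BC: continuation. acc=(acc<<6)|0x3C=0x6FC
Completed: cp=U+06FC (starts at byte 1)
Byte[3]=E9: 3-byte lead, need 2 cont bytes. acc=0x9
Byte[4]=AB: continuation. acc=(acc<<6)|0x2B=0x26B
Byte[5]=AF: continuation. acc=(acc<<6)|0x2F=0x9AEF
Completed: cp=U+9AEF (starts at byte 3)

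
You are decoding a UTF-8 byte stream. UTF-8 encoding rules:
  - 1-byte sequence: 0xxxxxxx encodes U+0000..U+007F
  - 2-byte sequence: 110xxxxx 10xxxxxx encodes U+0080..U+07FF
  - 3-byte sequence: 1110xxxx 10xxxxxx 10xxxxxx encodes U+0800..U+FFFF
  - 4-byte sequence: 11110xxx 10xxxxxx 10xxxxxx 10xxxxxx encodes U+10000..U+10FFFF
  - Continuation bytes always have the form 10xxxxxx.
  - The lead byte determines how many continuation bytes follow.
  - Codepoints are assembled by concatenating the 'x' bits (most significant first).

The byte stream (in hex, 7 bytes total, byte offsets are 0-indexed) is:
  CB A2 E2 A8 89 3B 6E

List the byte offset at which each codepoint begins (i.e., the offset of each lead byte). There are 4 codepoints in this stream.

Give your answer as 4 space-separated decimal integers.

Byte[0]=CB: 2-byte lead, need 1 cont bytes. acc=0xB
Byte[1]=A2: continuation. acc=(acc<<6)|0x22=0x2E2
Completed: cp=U+02E2 (starts at byte 0)
Byte[2]=E2: 3-byte lead, need 2 cont bytes. acc=0x2
Byte[3]=A8: continuation. acc=(acc<<6)|0x28=0xA8
Byte[4]=89: continuation. acc=(acc<<6)|0x09=0x2A09
Completed: cp=U+2A09 (starts at byte 2)
Byte[5]=3B: 1-byte ASCII. cp=U+003B
Byte[6]=6E: 1-byte ASCII. cp=U+006E

Answer: 0 2 5 6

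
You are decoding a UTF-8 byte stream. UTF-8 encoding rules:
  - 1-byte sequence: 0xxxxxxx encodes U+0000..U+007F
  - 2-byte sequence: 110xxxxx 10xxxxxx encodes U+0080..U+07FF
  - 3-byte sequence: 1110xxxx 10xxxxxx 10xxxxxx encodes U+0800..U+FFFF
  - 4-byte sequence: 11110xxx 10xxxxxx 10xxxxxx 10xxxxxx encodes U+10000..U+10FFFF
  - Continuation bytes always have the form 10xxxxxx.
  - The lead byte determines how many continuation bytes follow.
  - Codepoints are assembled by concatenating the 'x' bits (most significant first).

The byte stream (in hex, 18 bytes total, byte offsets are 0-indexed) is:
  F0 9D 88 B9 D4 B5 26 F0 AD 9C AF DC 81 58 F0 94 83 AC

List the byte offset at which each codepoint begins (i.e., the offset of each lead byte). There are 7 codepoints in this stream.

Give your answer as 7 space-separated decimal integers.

Answer: 0 4 6 7 11 13 14

Derivation:
Byte[0]=F0: 4-byte lead, need 3 cont bytes. acc=0x0
Byte[1]=9D: continuation. acc=(acc<<6)|0x1D=0x1D
Byte[2]=88: continuation. acc=(acc<<6)|0x08=0x748
Byte[3]=B9: continuation. acc=(acc<<6)|0x39=0x1D239
Completed: cp=U+1D239 (starts at byte 0)
Byte[4]=D4: 2-byte lead, need 1 cont bytes. acc=0x14
Byte[5]=B5: continuation. acc=(acc<<6)|0x35=0x535
Completed: cp=U+0535 (starts at byte 4)
Byte[6]=26: 1-byte ASCII. cp=U+0026
Byte[7]=F0: 4-byte lead, need 3 cont bytes. acc=0x0
Byte[8]=AD: continuation. acc=(acc<<6)|0x2D=0x2D
Byte[9]=9C: continuation. acc=(acc<<6)|0x1C=0xB5C
Byte[10]=AF: continuation. acc=(acc<<6)|0x2F=0x2D72F
Completed: cp=U+2D72F (starts at byte 7)
Byte[11]=DC: 2-byte lead, need 1 cont bytes. acc=0x1C
Byte[12]=81: continuation. acc=(acc<<6)|0x01=0x701
Completed: cp=U+0701 (starts at byte 11)
Byte[13]=58: 1-byte ASCII. cp=U+0058
Byte[14]=F0: 4-byte lead, need 3 cont bytes. acc=0x0
Byte[15]=94: continuation. acc=(acc<<6)|0x14=0x14
Byte[16]=83: continuation. acc=(acc<<6)|0x03=0x503
Byte[17]=AC: continuation. acc=(acc<<6)|0x2C=0x140EC
Completed: cp=U+140EC (starts at byte 14)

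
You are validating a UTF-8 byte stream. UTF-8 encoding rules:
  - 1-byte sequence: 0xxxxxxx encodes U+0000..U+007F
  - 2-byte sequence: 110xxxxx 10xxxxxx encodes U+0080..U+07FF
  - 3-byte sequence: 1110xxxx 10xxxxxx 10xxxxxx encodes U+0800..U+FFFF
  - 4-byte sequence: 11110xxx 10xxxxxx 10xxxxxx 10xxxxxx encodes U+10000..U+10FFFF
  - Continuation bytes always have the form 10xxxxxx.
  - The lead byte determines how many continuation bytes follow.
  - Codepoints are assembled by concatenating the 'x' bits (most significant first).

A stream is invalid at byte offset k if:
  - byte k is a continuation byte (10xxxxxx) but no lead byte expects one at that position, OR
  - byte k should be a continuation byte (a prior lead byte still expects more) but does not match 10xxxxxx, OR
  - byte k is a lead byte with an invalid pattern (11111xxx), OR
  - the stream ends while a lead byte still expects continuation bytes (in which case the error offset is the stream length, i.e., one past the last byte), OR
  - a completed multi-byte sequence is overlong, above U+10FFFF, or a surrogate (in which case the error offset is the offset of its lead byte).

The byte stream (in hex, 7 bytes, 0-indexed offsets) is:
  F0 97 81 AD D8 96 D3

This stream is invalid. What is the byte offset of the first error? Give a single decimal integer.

Byte[0]=F0: 4-byte lead, need 3 cont bytes. acc=0x0
Byte[1]=97: continuation. acc=(acc<<6)|0x17=0x17
Byte[2]=81: continuation. acc=(acc<<6)|0x01=0x5C1
Byte[3]=AD: continuation. acc=(acc<<6)|0x2D=0x1706D
Completed: cp=U+1706D (starts at byte 0)
Byte[4]=D8: 2-byte lead, need 1 cont bytes. acc=0x18
Byte[5]=96: continuation. acc=(acc<<6)|0x16=0x616
Completed: cp=U+0616 (starts at byte 4)
Byte[6]=D3: 2-byte lead, need 1 cont bytes. acc=0x13
Byte[7]: stream ended, expected continuation. INVALID

Answer: 7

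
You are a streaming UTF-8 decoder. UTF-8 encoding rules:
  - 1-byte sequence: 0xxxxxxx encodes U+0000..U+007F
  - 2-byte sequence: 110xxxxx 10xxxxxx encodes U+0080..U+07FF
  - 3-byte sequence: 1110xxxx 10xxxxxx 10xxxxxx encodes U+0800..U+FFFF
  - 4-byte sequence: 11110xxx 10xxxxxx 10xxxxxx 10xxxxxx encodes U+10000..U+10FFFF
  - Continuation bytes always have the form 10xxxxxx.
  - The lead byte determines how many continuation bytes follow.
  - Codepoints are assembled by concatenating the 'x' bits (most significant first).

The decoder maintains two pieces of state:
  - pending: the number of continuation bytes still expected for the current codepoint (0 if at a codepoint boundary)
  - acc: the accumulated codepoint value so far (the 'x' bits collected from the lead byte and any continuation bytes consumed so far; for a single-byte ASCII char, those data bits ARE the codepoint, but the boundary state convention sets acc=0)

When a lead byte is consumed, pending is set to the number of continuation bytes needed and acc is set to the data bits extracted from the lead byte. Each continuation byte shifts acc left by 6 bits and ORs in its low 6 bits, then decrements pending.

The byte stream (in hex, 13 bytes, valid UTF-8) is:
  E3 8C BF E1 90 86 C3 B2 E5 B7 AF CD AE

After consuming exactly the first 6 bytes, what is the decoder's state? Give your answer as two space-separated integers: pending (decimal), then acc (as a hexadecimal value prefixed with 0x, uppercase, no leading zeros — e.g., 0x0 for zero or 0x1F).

Byte[0]=E3: 3-byte lead. pending=2, acc=0x3
Byte[1]=8C: continuation. acc=(acc<<6)|0x0C=0xCC, pending=1
Byte[2]=BF: continuation. acc=(acc<<6)|0x3F=0x333F, pending=0
Byte[3]=E1: 3-byte lead. pending=2, acc=0x1
Byte[4]=90: continuation. acc=(acc<<6)|0x10=0x50, pending=1
Byte[5]=86: continuation. acc=(acc<<6)|0x06=0x1406, pending=0

Answer: 0 0x1406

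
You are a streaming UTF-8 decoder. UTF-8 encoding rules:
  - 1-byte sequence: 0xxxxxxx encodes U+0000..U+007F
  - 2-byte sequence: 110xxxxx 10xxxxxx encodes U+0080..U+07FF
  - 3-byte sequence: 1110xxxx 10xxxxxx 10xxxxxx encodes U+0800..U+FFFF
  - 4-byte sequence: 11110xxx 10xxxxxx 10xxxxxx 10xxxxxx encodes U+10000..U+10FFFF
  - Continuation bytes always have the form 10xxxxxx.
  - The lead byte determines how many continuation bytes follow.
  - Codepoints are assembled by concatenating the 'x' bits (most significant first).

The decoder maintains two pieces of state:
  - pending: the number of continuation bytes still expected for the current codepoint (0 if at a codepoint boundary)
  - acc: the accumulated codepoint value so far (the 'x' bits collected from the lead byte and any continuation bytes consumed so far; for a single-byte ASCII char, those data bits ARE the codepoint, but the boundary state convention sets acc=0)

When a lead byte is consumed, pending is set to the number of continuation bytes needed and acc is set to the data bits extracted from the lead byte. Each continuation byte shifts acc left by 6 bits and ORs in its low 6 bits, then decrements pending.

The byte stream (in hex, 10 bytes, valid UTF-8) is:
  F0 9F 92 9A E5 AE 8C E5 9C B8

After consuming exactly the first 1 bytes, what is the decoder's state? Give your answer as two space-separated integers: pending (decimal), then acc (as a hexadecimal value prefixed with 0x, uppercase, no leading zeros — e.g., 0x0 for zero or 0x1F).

Answer: 3 0x0

Derivation:
Byte[0]=F0: 4-byte lead. pending=3, acc=0x0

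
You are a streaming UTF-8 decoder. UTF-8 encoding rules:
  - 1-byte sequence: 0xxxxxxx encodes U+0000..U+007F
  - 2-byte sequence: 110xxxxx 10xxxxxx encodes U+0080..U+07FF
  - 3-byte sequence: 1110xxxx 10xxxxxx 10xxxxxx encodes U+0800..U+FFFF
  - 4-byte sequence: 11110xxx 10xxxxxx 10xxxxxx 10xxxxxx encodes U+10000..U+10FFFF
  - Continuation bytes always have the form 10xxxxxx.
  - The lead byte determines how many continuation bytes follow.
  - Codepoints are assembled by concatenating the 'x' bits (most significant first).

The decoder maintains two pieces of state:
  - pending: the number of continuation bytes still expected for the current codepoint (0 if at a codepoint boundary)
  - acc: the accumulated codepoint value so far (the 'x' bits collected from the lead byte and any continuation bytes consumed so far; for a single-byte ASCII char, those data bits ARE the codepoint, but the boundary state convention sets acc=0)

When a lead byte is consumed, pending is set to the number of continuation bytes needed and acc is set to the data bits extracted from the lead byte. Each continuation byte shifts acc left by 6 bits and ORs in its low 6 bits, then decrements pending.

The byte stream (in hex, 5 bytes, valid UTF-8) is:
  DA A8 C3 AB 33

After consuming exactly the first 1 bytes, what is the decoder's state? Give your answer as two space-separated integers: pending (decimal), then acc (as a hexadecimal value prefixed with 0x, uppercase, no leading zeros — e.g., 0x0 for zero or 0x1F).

Byte[0]=DA: 2-byte lead. pending=1, acc=0x1A

Answer: 1 0x1A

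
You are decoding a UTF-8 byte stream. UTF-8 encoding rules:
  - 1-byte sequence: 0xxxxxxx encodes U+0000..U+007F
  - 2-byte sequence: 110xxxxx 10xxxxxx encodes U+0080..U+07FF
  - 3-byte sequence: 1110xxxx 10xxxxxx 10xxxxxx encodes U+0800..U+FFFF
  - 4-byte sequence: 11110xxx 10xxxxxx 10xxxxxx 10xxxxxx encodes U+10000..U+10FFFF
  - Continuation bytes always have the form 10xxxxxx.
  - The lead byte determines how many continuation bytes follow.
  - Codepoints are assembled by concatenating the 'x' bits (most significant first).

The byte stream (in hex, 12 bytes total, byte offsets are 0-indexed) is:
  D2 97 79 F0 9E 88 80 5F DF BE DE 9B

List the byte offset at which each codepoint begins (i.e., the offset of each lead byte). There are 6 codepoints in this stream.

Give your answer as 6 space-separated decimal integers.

Byte[0]=D2: 2-byte lead, need 1 cont bytes. acc=0x12
Byte[1]=97: continuation. acc=(acc<<6)|0x17=0x497
Completed: cp=U+0497 (starts at byte 0)
Byte[2]=79: 1-byte ASCII. cp=U+0079
Byte[3]=F0: 4-byte lead, need 3 cont bytes. acc=0x0
Byte[4]=9E: continuation. acc=(acc<<6)|0x1E=0x1E
Byte[5]=88: continuation. acc=(acc<<6)|0x08=0x788
Byte[6]=80: continuation. acc=(acc<<6)|0x00=0x1E200
Completed: cp=U+1E200 (starts at byte 3)
Byte[7]=5F: 1-byte ASCII. cp=U+005F
Byte[8]=DF: 2-byte lead, need 1 cont bytes. acc=0x1F
Byte[9]=BE: continuation. acc=(acc<<6)|0x3E=0x7FE
Completed: cp=U+07FE (starts at byte 8)
Byte[10]=DE: 2-byte lead, need 1 cont bytes. acc=0x1E
Byte[11]=9B: continuation. acc=(acc<<6)|0x1B=0x79B
Completed: cp=U+079B (starts at byte 10)

Answer: 0 2 3 7 8 10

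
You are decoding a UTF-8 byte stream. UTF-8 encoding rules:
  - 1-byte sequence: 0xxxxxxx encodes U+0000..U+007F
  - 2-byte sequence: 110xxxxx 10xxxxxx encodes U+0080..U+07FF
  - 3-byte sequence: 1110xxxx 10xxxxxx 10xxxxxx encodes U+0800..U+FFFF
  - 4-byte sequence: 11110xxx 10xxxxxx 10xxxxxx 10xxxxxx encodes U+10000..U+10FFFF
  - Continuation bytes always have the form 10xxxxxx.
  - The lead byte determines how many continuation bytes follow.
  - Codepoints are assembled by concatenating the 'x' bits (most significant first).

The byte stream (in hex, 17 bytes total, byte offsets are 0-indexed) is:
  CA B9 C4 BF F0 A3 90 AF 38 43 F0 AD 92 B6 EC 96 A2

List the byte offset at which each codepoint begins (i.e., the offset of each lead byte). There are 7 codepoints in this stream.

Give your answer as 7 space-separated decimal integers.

Byte[0]=CA: 2-byte lead, need 1 cont bytes. acc=0xA
Byte[1]=B9: continuation. acc=(acc<<6)|0x39=0x2B9
Completed: cp=U+02B9 (starts at byte 0)
Byte[2]=C4: 2-byte lead, need 1 cont bytes. acc=0x4
Byte[3]=BF: continuation. acc=(acc<<6)|0x3F=0x13F
Completed: cp=U+013F (starts at byte 2)
Byte[4]=F0: 4-byte lead, need 3 cont bytes. acc=0x0
Byte[5]=A3: continuation. acc=(acc<<6)|0x23=0x23
Byte[6]=90: continuation. acc=(acc<<6)|0x10=0x8D0
Byte[7]=AF: continuation. acc=(acc<<6)|0x2F=0x2342F
Completed: cp=U+2342F (starts at byte 4)
Byte[8]=38: 1-byte ASCII. cp=U+0038
Byte[9]=43: 1-byte ASCII. cp=U+0043
Byte[10]=F0: 4-byte lead, need 3 cont bytes. acc=0x0
Byte[11]=AD: continuation. acc=(acc<<6)|0x2D=0x2D
Byte[12]=92: continuation. acc=(acc<<6)|0x12=0xB52
Byte[13]=B6: continuation. acc=(acc<<6)|0x36=0x2D4B6
Completed: cp=U+2D4B6 (starts at byte 10)
Byte[14]=EC: 3-byte lead, need 2 cont bytes. acc=0xC
Byte[15]=96: continuation. acc=(acc<<6)|0x16=0x316
Byte[16]=A2: continuation. acc=(acc<<6)|0x22=0xC5A2
Completed: cp=U+C5A2 (starts at byte 14)

Answer: 0 2 4 8 9 10 14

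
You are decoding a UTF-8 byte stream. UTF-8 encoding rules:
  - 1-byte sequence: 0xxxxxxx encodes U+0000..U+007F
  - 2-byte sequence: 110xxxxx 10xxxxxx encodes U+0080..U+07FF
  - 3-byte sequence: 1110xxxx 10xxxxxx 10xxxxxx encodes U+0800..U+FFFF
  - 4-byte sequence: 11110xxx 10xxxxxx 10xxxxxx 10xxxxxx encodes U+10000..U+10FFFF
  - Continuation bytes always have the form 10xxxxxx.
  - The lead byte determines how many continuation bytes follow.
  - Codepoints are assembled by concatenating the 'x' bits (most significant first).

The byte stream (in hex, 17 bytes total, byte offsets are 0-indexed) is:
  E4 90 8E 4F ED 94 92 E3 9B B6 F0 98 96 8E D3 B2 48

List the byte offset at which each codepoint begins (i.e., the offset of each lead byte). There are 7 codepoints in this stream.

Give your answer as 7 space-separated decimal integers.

Answer: 0 3 4 7 10 14 16

Derivation:
Byte[0]=E4: 3-byte lead, need 2 cont bytes. acc=0x4
Byte[1]=90: continuation. acc=(acc<<6)|0x10=0x110
Byte[2]=8E: continuation. acc=(acc<<6)|0x0E=0x440E
Completed: cp=U+440E (starts at byte 0)
Byte[3]=4F: 1-byte ASCII. cp=U+004F
Byte[4]=ED: 3-byte lead, need 2 cont bytes. acc=0xD
Byte[5]=94: continuation. acc=(acc<<6)|0x14=0x354
Byte[6]=92: continuation. acc=(acc<<6)|0x12=0xD512
Completed: cp=U+D512 (starts at byte 4)
Byte[7]=E3: 3-byte lead, need 2 cont bytes. acc=0x3
Byte[8]=9B: continuation. acc=(acc<<6)|0x1B=0xDB
Byte[9]=B6: continuation. acc=(acc<<6)|0x36=0x36F6
Completed: cp=U+36F6 (starts at byte 7)
Byte[10]=F0: 4-byte lead, need 3 cont bytes. acc=0x0
Byte[11]=98: continuation. acc=(acc<<6)|0x18=0x18
Byte[12]=96: continuation. acc=(acc<<6)|0x16=0x616
Byte[13]=8E: continuation. acc=(acc<<6)|0x0E=0x1858E
Completed: cp=U+1858E (starts at byte 10)
Byte[14]=D3: 2-byte lead, need 1 cont bytes. acc=0x13
Byte[15]=B2: continuation. acc=(acc<<6)|0x32=0x4F2
Completed: cp=U+04F2 (starts at byte 14)
Byte[16]=48: 1-byte ASCII. cp=U+0048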